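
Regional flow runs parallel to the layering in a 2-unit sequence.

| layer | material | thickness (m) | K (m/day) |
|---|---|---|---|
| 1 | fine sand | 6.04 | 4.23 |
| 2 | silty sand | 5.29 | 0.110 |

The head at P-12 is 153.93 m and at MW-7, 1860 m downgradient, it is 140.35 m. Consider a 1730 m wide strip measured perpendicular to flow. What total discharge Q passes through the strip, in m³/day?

330

Flow is parallel to layering, so each bed carries its own Darcy discharge and the transmissivities add.
Σ(K_i·b_i) = 4.23×6.04 + 0.110×5.29 = 26.13 m²/day.
Hydraulic gradient i = (153.93 − 140.35) / 1860 = 13.58 / 1860 = 0.007301.
Q = Σ(K_i·b_i) · W · i = 26.13 × 1730 × 0.007301 = 330.1 m³/day.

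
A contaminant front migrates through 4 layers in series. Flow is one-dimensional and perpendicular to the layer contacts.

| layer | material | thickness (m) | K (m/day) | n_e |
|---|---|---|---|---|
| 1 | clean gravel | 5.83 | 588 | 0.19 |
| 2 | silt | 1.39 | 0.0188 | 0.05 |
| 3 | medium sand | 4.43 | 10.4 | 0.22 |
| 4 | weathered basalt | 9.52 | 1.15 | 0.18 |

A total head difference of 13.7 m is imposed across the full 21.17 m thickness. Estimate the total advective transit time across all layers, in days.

With flow normal to the layers, continuity requires the same specific discharge q through every layer.
Σ(b_i/K_i) = 5.83/588 + 1.39/0.0188 + 4.43/10.4 + 9.52/1.15 = 82.65 d.
q = Δh / Σ(b_i/K_i) = 13.7 / 82.65 = 0.1658 m/day.
In each layer the seepage velocity is v_i = q/n_i, so the layer transit time is t_i = b_i·n_i / q:
  layer 1 (clean gravel): t_1 = 5.83 × 0.19 / 0.1658 = 6.683 d
  layer 2 (silt): t_2 = 1.39 × 0.05 / 0.1658 = 0.4193 d
  layer 3 (medium sand): t_3 = 4.43 × 0.22 / 0.1658 = 5.880 d
  layer 4 (weathered basalt): t_4 = 9.52 × 0.18 / 0.1658 = 10.34 d
Total t = Σ t_i = 23.32 days.

23.3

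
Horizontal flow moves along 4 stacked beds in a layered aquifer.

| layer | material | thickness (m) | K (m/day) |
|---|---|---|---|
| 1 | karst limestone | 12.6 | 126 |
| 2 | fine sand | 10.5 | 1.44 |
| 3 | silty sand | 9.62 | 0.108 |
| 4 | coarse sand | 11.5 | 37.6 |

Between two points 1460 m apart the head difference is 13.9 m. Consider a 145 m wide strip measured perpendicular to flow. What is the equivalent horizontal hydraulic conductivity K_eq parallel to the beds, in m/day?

46.0

Flow is parallel to layering, so each bed carries its own Darcy discharge and the transmissivities add.
Σ(K_i·b_i) = 126×12.6 + 1.44×10.5 + 0.108×9.62 + 37.6×11.5 = 2036 m²/day.
Total thickness b = 44.22 m, so K_eq = Σ(K_i·b_i)/b = 46.05 m/day.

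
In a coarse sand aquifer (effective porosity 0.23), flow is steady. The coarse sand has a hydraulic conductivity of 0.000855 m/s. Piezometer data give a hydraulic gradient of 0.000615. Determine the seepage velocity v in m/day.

0.198

Convert K: 0.000855 m/s × 86400 = 73.87 m/day.
Hydraulic gradient i = 0.000615.
Darcy flux q = K · i = 73.87 × 0.0006150 = 0.04543 m/day.
Seepage velocity v = q / n_e = 0.04543 / 0.23 = 0.1975 m/day.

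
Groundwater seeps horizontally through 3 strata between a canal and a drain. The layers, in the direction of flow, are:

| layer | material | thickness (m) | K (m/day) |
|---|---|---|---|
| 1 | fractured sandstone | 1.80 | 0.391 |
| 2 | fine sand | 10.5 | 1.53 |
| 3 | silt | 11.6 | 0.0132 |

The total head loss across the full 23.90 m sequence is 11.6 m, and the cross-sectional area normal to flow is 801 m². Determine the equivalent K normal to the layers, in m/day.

Flow is perpendicular to layering, so the layers act in series and the equivalent K is the thickness-weighted harmonic mean.
Total thickness L = 1.80 + 10.5 + 11.6 = 23.90 m.
Σ(b_i/K_i) = 1.80/0.391 + 10.5/1.53 + 11.6/0.0132 = 890.3 d.
K_eq = L / Σ(b_i/K_i) = 23.90 / 890.3 = 0.02685 m/day.

0.0268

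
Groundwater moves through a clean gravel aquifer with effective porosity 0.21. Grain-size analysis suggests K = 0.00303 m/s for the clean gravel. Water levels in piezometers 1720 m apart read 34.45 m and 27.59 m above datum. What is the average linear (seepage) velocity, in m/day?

4.97

Convert K: 0.00303 m/s × 86400 = 261.8 m/day.
Hydraulic gradient i = (34.45 − 27.59) / 1720 = 6.86 / 1720 = 0.003988.
Darcy flux q = K · i = 261.8 × 0.003988 = 1.044 m/day.
Seepage velocity v = q / n_e = 1.044 / 0.21 = 4.972 m/day.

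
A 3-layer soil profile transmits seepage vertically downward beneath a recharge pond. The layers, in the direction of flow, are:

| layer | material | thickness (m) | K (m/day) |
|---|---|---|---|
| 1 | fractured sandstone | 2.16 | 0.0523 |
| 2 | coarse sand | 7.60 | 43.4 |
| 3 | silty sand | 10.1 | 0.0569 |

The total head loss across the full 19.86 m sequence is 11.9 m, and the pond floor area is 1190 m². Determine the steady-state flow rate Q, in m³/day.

64.7

Flow is perpendicular to layering, so the layers act in series and the equivalent K is the thickness-weighted harmonic mean.
Total thickness L = 2.16 + 7.60 + 10.1 = 19.86 m.
Σ(b_i/K_i) = 2.16/0.0523 + 7.60/43.4 + 10.1/0.0569 = 219.0 d.
K_eq = L / Σ(b_i/K_i) = 19.86 / 219.0 = 0.09069 m/day.
Q = K_eq · A · (Δh/L) = 0.09069 × 1190 × (11.9/19.86) = 64.67 m³/day.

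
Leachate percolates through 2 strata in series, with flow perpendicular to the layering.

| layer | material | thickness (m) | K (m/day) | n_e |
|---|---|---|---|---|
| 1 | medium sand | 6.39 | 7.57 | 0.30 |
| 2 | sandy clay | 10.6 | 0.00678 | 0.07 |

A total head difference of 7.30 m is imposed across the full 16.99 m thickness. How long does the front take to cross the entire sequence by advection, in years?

With flow normal to the layers, continuity requires the same specific discharge q through every layer.
Σ(b_i/K_i) = 6.39/7.57 + 10.6/0.00678 = 1564 d.
q = Δh / Σ(b_i/K_i) = 7.30 / 1564 = 0.004667 m/day.
In each layer the seepage velocity is v_i = q/n_i, so the layer transit time is t_i = b_i·n_i / q:
  layer 1 (medium sand): t_1 = 6.39 × 0.30 / 0.004667 = 410.8 d
  layer 2 (sandy clay): t_2 = 10.6 × 0.07 / 0.004667 = 159.0 d
Total t = Σ t_i = 569.8 days = 1.560 years.

1.56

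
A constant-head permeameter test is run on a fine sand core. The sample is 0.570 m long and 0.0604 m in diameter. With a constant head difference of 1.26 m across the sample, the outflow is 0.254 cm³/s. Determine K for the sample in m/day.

Cross-sectional area A = π·(d/2)² = π × (0.0604/2)² = 0.002865 m².
Convert discharge: 0.254 cm³/s = 2.540e-07 m³/s.
Darcy's law rearranged: K = Q·L / (A·Δh) = 2.540e-07 × 0.570 / (0.002865 × 1.26) = 4.010e-05 m/s = 3.465 m/day.

3.46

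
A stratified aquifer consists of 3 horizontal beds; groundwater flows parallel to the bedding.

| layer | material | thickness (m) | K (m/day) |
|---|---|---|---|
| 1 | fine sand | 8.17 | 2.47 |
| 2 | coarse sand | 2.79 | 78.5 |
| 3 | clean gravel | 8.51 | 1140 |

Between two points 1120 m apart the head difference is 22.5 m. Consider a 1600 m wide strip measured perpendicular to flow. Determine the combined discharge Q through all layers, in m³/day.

Flow is parallel to layering, so each bed carries its own Darcy discharge and the transmissivities add.
Σ(K_i·b_i) = 2.47×8.17 + 78.5×2.79 + 1140×8.51 = 9941 m²/day.
Hydraulic gradient i = Δh / L = 22.5 / 1120 = 0.02009.
Q = Σ(K_i·b_i) · W · i = 9941 × 1600 × 0.02009 = 3.195e+05 m³/day.

320000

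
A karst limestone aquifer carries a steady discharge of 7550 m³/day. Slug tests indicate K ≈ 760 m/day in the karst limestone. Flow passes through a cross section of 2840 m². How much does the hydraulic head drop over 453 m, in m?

From Q = K·A·i, i = Q / (K·A) = 7550 / (760.0 × 2840) = 0.003498.
Head loss Δh = i · L = 0.003498 × 453 = 1.585 m.

1.58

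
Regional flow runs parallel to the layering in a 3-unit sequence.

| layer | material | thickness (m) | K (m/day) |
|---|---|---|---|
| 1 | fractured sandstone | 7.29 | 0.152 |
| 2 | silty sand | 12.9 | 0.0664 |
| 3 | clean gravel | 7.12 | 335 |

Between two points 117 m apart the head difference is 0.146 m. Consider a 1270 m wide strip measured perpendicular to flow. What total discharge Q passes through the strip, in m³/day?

Flow is parallel to layering, so each bed carries its own Darcy discharge and the transmissivities add.
Σ(K_i·b_i) = 0.152×7.29 + 0.0664×12.9 + 335×7.12 = 2387 m²/day.
Hydraulic gradient i = Δh / L = 0.146 / 117 = 0.001248.
Q = Σ(K_i·b_i) · W · i = 2387 × 1270 × 0.001248 = 3783 m³/day.

3780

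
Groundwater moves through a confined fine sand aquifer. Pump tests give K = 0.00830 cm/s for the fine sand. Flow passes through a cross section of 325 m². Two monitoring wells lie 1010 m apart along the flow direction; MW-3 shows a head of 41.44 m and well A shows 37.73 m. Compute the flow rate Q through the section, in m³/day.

Convert K: 0.00830 cm/s × 864 = 7.171 m/day.
Hydraulic gradient i = (41.44 − 37.73) / 1010 = 3.71 / 1010 = 0.003673.
Darcy's law: Q = K · A · i = 7.171 × 325.0 × 0.003673 = 8.561 m³/day.

8.56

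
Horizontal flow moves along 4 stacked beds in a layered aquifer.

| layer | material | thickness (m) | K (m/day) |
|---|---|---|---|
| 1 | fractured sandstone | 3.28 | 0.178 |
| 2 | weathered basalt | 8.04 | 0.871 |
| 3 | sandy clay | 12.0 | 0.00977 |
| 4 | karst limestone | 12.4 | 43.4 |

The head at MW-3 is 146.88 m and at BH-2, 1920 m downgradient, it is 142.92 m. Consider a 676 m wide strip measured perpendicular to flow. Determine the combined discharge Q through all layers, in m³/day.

Flow is parallel to layering, so each bed carries its own Darcy discharge and the transmissivities add.
Σ(K_i·b_i) = 0.178×3.28 + 0.871×8.04 + 0.00977×12.0 + 43.4×12.4 = 545.9 m²/day.
Hydraulic gradient i = (146.88 − 142.92) / 1920 = 3.96 / 1920 = 0.002063.
Q = Σ(K_i·b_i) · W · i = 545.9 × 676 × 0.002063 = 761.1 m³/day.

761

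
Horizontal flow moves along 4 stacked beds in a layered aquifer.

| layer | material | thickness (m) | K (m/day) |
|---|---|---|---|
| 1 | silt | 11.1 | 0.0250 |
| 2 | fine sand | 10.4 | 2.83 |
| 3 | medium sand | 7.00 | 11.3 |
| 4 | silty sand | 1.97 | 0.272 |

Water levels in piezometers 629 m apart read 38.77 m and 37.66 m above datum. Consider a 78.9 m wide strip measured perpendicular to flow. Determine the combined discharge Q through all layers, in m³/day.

Flow is parallel to layering, so each bed carries its own Darcy discharge and the transmissivities add.
Σ(K_i·b_i) = 0.0250×11.1 + 2.83×10.4 + 11.3×7.00 + 0.272×1.97 = 109.3 m²/day.
Hydraulic gradient i = (38.77 − 37.66) / 629 = 1.11 / 629 = 0.001765.
Q = Σ(K_i·b_i) · W · i = 109.3 × 78.9 × 0.001765 = 15.22 m³/day.

15.2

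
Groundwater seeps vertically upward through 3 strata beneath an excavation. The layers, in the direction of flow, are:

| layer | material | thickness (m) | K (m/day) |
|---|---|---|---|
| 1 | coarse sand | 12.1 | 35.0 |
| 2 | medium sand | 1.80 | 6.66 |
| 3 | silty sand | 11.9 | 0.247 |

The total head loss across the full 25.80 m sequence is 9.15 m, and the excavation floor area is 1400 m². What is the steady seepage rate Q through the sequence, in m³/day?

263

Flow is perpendicular to layering, so the layers act in series and the equivalent K is the thickness-weighted harmonic mean.
Total thickness L = 12.1 + 1.80 + 11.9 = 25.80 m.
Σ(b_i/K_i) = 12.1/35.0 + 1.80/6.66 + 11.9/0.247 = 48.79 d.
K_eq = L / Σ(b_i/K_i) = 25.80 / 48.79 = 0.5288 m/day.
Q = K_eq · A · (Δh/L) = 0.5288 × 1400 × (9.15/25.80) = 262.5 m³/day.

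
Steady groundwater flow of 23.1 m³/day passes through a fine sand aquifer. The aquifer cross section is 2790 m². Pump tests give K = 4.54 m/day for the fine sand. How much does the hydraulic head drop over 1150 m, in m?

2.10

From Q = K·A·i, i = Q / (K·A) = 23.1 / (4.540 × 2790) = 0.001824.
Head loss Δh = i · L = 0.001824 × 1150 = 2.097 m.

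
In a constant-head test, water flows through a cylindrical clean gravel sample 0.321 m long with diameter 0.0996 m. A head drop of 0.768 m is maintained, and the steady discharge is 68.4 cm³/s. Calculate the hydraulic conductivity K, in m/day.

317

Cross-sectional area A = π·(d/2)² = π × (0.0996/2)² = 0.007791 m².
Convert discharge: 68.4 cm³/s = 6.840e-05 m³/s.
Darcy's law rearranged: K = Q·L / (A·Δh) = 6.840e-05 × 0.321 / (0.007791 × 0.768) = 0.003669 m/s = 317.0 m/day.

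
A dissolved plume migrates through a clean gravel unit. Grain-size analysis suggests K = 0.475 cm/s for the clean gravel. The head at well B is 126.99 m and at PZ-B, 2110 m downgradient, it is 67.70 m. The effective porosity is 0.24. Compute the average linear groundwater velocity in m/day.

48.1

Convert K: 0.475 cm/s × 864 = 410.4 m/day.
Hydraulic gradient i = (126.99 − 67.70) / 2110 = 59.29 / 2110 = 0.02810.
Darcy flux q = K · i = 410.4 × 0.02810 = 11.53 m/day.
Seepage velocity v = q / n_e = 11.53 / 0.24 = 48.05 m/day.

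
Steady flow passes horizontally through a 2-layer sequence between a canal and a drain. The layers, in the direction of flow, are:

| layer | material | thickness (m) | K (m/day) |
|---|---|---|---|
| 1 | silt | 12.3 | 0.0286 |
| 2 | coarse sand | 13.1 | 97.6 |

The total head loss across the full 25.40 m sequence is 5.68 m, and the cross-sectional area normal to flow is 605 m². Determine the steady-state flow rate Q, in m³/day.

Flow is perpendicular to layering, so the layers act in series and the equivalent K is the thickness-weighted harmonic mean.
Total thickness L = 12.3 + 13.1 = 25.40 m.
Σ(b_i/K_i) = 12.3/0.0286 + 13.1/97.6 = 430.2 d.
K_eq = L / Σ(b_i/K_i) = 25.40 / 430.2 = 0.05904 m/day.
Q = K_eq · A · (Δh/L) = 0.05904 × 605 × (5.68/25.40) = 7.988 m³/day.

7.99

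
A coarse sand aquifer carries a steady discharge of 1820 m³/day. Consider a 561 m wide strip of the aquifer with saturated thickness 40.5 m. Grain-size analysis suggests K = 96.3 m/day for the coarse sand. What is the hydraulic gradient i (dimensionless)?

Cross-sectional area A = 561 × 40.5 = 22720 m².
From Q = K·A·i, i = Q / (K·A) = 1820 / (96.30 × 22720) = 0.0008318.

0.000832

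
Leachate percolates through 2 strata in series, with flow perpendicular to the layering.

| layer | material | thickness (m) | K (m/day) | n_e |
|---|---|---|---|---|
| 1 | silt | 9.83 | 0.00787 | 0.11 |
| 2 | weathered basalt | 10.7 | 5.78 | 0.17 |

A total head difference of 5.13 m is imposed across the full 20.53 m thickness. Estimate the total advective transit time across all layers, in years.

1.94

With flow normal to the layers, continuity requires the same specific discharge q through every layer.
Σ(b_i/K_i) = 9.83/0.00787 + 10.7/5.78 = 1251 d.
q = Δh / Σ(b_i/K_i) = 5.13 / 1251 = 0.004101 m/day.
In each layer the seepage velocity is v_i = q/n_i, so the layer transit time is t_i = b_i·n_i / q:
  layer 1 (silt): t_1 = 9.83 × 0.11 / 0.004101 = 263.7 d
  layer 2 (weathered basalt): t_2 = 10.7 × 0.17 / 0.004101 = 443.5 d
Total t = Σ t_i = 707.2 days = 1.936 years.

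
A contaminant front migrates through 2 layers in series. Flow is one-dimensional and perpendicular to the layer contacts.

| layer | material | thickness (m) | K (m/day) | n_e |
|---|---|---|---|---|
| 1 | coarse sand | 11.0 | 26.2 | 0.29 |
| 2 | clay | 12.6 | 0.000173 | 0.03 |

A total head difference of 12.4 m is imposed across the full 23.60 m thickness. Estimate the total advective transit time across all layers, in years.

57.4

With flow normal to the layers, continuity requires the same specific discharge q through every layer.
Σ(b_i/K_i) = 11.0/26.2 + 12.6/0.000173 = 72833 d.
q = Δh / Σ(b_i/K_i) = 12.4 / 72833 = 0.0001703 m/day.
In each layer the seepage velocity is v_i = q/n_i, so the layer transit time is t_i = b_i·n_i / q:
  layer 1 (coarse sand): t_1 = 11.0 × 0.29 / 0.0001703 = 18737 d
  layer 2 (clay): t_2 = 12.6 × 0.03 / 0.0001703 = 2220 d
Total t = Σ t_i = 20957 days = 57.38 years.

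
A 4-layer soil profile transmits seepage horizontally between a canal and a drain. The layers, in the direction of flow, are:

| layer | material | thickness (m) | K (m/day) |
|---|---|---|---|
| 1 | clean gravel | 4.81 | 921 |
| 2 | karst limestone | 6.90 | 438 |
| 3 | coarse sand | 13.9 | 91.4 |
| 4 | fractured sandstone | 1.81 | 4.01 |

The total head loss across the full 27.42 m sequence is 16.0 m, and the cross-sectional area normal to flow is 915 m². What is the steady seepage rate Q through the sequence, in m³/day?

23400

Flow is perpendicular to layering, so the layers act in series and the equivalent K is the thickness-weighted harmonic mean.
Total thickness L = 4.81 + 6.90 + 13.9 + 1.81 = 27.42 m.
Σ(b_i/K_i) = 4.81/921 + 6.90/438 + 13.9/91.4 + 1.81/4.01 = 0.6244 d.
K_eq = L / Σ(b_i/K_i) = 27.42 / 0.6244 = 43.91 m/day.
Q = K_eq · A · (Δh/L) = 43.91 × 915 × (16.0/27.42) = 23446 m³/day.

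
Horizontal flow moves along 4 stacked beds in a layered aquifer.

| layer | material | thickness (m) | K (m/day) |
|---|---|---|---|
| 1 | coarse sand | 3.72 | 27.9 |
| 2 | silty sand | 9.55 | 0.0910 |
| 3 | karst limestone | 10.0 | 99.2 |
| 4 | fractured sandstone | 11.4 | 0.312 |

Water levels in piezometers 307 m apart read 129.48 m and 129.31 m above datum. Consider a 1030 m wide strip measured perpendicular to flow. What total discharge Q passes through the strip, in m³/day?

628

Flow is parallel to layering, so each bed carries its own Darcy discharge and the transmissivities add.
Σ(K_i·b_i) = 27.9×3.72 + 0.0910×9.55 + 99.2×10.0 + 0.312×11.4 = 1100 m²/day.
Hydraulic gradient i = (129.48 − 129.31) / 307 = 0.17 / 307 = 0.0005537.
Q = Σ(K_i·b_i) · W · i = 1100 × 1030 × 0.0005537 = 627.5 m³/day.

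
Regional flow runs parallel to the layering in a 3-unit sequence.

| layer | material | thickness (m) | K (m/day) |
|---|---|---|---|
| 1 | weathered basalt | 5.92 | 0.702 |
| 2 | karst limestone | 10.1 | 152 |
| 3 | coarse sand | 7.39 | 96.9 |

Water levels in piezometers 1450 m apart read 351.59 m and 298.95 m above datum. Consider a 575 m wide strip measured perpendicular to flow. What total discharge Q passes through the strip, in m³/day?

Flow is parallel to layering, so each bed carries its own Darcy discharge and the transmissivities add.
Σ(K_i·b_i) = 0.702×5.92 + 152×10.1 + 96.9×7.39 = 2255 m²/day.
Hydraulic gradient i = (351.59 − 298.95) / 1450 = 52.64 / 1450 = 0.03630.
Q = Σ(K_i·b_i) · W · i = 2255 × 575 × 0.03630 = 47081 m³/day.

47100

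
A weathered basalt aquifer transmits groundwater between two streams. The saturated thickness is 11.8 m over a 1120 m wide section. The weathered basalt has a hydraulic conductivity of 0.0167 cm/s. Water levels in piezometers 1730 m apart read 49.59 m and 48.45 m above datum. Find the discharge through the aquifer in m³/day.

126

Convert K: 0.0167 cm/s × 864 = 14.43 m/day.
Cross-sectional area A = 1120 × 11.8 = 13216 m².
Hydraulic gradient i = (49.59 − 48.45) / 1730 = 1.14 / 1730 = 0.0006590.
Darcy's law: Q = K · A · i = 14.43 × 13216 × 0.0006590 = 125.7 m³/day.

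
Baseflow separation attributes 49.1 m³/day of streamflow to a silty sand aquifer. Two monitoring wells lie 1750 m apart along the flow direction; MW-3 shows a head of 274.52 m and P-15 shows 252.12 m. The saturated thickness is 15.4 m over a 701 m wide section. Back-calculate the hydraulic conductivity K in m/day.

Cross-sectional area A = 701 × 15.4 = 10795 m².
Hydraulic gradient i = (274.52 − 252.12) / 1750 = 22.4 / 1750 = 0.01280.
From Q = K·A·i, K = Q / (A·i) = 49.1 / (10795 × 0.01280) = 0.3553 m/day.

0.355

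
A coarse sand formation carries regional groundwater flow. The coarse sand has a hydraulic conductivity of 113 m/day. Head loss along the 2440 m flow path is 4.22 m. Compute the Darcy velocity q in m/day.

0.195

Hydraulic gradient i = Δh / L = 4.22 / 2440 = 0.001730.
Specific discharge q = K · i = 113.0 × 0.001730 = 0.1954 m/day.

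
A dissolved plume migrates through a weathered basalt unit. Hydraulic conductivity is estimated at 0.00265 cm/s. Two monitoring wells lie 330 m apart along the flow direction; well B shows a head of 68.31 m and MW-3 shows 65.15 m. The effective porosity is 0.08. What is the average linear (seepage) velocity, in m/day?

Convert K: 0.00265 cm/s × 864 = 2.290 m/day.
Hydraulic gradient i = (68.31 − 65.15) / 330 = 3.16 / 330 = 0.009576.
Darcy flux q = K · i = 2.290 × 0.009576 = 0.02192 m/day.
Seepage velocity v = q / n_e = 0.02192 / 0.08 = 0.2741 m/day.

0.274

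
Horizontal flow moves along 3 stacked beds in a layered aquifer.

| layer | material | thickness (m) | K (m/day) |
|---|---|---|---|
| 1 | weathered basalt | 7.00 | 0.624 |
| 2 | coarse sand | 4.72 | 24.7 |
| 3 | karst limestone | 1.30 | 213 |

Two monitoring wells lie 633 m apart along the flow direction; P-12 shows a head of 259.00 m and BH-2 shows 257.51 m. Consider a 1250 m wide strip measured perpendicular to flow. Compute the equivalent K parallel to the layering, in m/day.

30.6

Flow is parallel to layering, so each bed carries its own Darcy discharge and the transmissivities add.
Σ(K_i·b_i) = 0.624×7.00 + 24.7×4.72 + 213×1.30 = 397.9 m²/day.
Total thickness b = 13.02 m, so K_eq = Σ(K_i·b_i)/b = 30.56 m/day.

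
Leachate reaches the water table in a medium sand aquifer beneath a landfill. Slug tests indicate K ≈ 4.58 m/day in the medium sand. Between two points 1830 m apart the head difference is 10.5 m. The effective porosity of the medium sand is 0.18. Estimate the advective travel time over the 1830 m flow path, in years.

Hydraulic gradient i = Δh / L = 10.5 / 1830 = 0.005738.
Darcy flux q = K · i = 4.580 × 0.005738 = 0.02628 m/day.
Seepage velocity v = q / n_e = 0.02628 / 0.18 = 0.1460 m/day.
Travel time t = L / v = 1830 / 0.1460 = 12535 days = 34.32 years.

34.3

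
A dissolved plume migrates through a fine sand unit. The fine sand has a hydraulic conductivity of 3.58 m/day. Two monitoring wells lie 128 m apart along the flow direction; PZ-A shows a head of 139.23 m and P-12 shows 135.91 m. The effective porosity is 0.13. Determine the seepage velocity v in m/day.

0.714

Hydraulic gradient i = (139.23 − 135.91) / 128 = 3.32 / 128 = 0.02594.
Darcy flux q = K · i = 3.580 × 0.02594 = 0.09286 m/day.
Seepage velocity v = q / n_e = 0.09286 / 0.13 = 0.7143 m/day.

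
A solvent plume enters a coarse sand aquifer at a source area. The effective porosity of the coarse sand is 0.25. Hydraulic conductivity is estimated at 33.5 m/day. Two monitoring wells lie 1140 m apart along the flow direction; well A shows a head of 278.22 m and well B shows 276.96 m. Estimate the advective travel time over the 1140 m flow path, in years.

Hydraulic gradient i = (278.22 − 276.96) / 1140 = 1.26 / 1140 = 0.001105.
Darcy flux q = K · i = 33.50 × 0.001105 = 0.03703 m/day.
Seepage velocity v = q / n_e = 0.03703 / 0.25 = 0.1481 m/day.
Travel time t = L / v = 1140 / 0.1481 = 7697 days = 21.07 years.

21.1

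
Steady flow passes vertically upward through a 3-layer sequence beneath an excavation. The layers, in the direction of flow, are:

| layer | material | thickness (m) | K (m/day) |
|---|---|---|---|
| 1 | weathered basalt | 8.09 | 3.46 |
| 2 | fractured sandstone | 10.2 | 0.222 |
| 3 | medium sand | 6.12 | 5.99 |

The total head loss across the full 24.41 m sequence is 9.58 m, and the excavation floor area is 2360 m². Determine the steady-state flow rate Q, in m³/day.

Flow is perpendicular to layering, so the layers act in series and the equivalent K is the thickness-weighted harmonic mean.
Total thickness L = 8.09 + 10.2 + 6.12 = 24.41 m.
Σ(b_i/K_i) = 8.09/3.46 + 10.2/0.222 + 6.12/5.99 = 49.31 d.
K_eq = L / Σ(b_i/K_i) = 24.41 / 49.31 = 0.4951 m/day.
Q = K_eq · A · (Δh/L) = 0.4951 × 2360 × (9.58/24.41) = 458.5 m³/day.

459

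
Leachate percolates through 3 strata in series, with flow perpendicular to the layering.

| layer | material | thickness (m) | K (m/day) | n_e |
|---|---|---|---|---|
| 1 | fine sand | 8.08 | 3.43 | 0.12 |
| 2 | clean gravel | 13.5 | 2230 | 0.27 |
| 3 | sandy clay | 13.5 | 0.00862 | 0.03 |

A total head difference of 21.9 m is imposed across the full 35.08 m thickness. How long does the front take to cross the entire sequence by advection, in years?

With flow normal to the layers, continuity requires the same specific discharge q through every layer.
Σ(b_i/K_i) = 8.08/3.43 + 13.5/2230 + 13.5/0.00862 = 1568 d.
q = Δh / Σ(b_i/K_i) = 21.9 / 1568 = 0.01396 m/day.
In each layer the seepage velocity is v_i = q/n_i, so the layer transit time is t_i = b_i·n_i / q:
  layer 1 (fine sand): t_1 = 8.08 × 0.12 / 0.01396 = 69.44 d
  layer 2 (clean gravel): t_2 = 13.5 × 0.27 / 0.01396 = 261.1 d
  layer 3 (sandy clay): t_3 = 13.5 × 0.03 / 0.01396 = 29.01 d
Total t = Σ t_i = 359.5 days = 0.9843 years.

0.984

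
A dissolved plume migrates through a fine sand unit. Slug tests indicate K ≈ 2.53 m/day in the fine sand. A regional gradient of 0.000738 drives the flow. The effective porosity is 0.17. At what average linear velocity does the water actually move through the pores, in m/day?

Hydraulic gradient i = 0.000738.
Darcy flux q = K · i = 2.530 × 0.0007380 = 0.001867 m/day.
Seepage velocity v = q / n_e = 0.001867 / 0.17 = 0.01098 m/day.

0.0110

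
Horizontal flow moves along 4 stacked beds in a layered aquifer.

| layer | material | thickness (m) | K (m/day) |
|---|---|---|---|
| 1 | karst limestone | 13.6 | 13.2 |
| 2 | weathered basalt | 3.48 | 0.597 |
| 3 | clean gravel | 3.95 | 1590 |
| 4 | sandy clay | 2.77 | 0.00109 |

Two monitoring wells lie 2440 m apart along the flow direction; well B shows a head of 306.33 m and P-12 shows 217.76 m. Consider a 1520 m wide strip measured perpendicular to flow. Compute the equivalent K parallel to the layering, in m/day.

272

Flow is parallel to layering, so each bed carries its own Darcy discharge and the transmissivities add.
Σ(K_i·b_i) = 13.2×13.6 + 0.597×3.48 + 1590×3.95 + 0.00109×2.77 = 6462 m²/day.
Total thickness b = 23.80 m, so K_eq = Σ(K_i·b_i)/b = 271.5 m/day.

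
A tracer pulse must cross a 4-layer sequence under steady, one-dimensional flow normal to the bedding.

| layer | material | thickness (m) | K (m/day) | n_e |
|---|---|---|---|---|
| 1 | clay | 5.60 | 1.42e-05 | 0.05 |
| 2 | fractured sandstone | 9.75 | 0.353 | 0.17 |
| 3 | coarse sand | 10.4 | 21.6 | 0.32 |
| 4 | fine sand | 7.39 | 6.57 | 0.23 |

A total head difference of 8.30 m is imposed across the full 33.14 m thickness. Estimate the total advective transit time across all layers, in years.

With flow normal to the layers, continuity requires the same specific discharge q through every layer.
Σ(b_i/K_i) = 5.60/1.42e-05 + 9.75/0.353 + 10.4/21.6 + 7.39/6.57 = 3.944e+05 d.
q = Δh / Σ(b_i/K_i) = 8.30 / 3.944e+05 = 2.104e-05 m/day.
In each layer the seepage velocity is v_i = q/n_i, so the layer transit time is t_i = b_i·n_i / q:
  layer 1 (clay): t_1 = 5.60 × 0.05 / 2.104e-05 = 13305 d
  layer 2 (fractured sandstone): t_2 = 9.75 × 0.17 / 2.104e-05 = 78760 d
  layer 3 (coarse sand): t_3 = 10.4 × 0.32 / 2.104e-05 = 1.581e+05 d
  layer 4 (fine sand): t_4 = 7.39 × 0.23 / 2.104e-05 = 80766 d
Total t = Σ t_i = 3.310e+05 days = 906.1 years.

906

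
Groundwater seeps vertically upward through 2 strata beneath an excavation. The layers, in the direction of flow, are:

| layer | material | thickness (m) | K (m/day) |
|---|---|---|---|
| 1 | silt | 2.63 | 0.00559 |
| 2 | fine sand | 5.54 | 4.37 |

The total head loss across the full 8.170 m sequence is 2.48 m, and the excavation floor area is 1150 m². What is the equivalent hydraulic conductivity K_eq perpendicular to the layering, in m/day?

Flow is perpendicular to layering, so the layers act in series and the equivalent K is the thickness-weighted harmonic mean.
Total thickness L = 2.63 + 5.54 = 8.170 m.
Σ(b_i/K_i) = 2.63/0.00559 + 5.54/4.37 = 471.8 d.
K_eq = L / Σ(b_i/K_i) = 8.170 / 471.8 = 0.01732 m/day.

0.0173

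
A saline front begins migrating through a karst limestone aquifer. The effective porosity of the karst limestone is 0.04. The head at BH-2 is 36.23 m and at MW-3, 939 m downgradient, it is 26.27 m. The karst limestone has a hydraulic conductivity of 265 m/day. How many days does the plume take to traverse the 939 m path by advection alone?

Hydraulic gradient i = (36.23 − 26.27) / 939 = 9.96 / 939 = 0.01061.
Darcy flux q = K · i = 265.0 × 0.01061 = 2.811 m/day.
Seepage velocity v = q / n_e = 2.811 / 0.04 = 70.27 m/day.
Travel time t = L / v = 939 / 70.27 = 13.36 days.

13.4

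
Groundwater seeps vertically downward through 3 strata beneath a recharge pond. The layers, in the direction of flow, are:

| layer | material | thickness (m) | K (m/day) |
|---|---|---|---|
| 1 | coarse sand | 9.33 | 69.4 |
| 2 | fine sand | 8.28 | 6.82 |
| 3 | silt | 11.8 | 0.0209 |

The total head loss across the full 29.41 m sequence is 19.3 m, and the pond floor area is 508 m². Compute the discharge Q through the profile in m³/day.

Flow is perpendicular to layering, so the layers act in series and the equivalent K is the thickness-weighted harmonic mean.
Total thickness L = 9.33 + 8.28 + 11.8 = 29.41 m.
Σ(b_i/K_i) = 9.33/69.4 + 8.28/6.82 + 11.8/0.0209 = 565.9 d.
K_eq = L / Σ(b_i/K_i) = 29.41 / 565.9 = 0.05197 m/day.
Q = K_eq · A · (Δh/L) = 0.05197 × 508 × (19.3/29.41) = 17.32 m³/day.

17.3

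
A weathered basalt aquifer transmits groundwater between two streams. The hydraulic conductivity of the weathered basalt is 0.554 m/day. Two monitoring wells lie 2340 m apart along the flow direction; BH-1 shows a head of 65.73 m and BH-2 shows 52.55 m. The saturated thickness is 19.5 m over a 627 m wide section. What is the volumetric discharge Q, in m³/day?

Cross-sectional area A = 627 × 19.5 = 12226 m².
Hydraulic gradient i = (65.73 − 52.55) / 2340 = 13.18 / 2340 = 0.005632.
Darcy's law: Q = K · A · i = 0.5540 × 12226 × 0.005632 = 38.15 m³/day.

38.2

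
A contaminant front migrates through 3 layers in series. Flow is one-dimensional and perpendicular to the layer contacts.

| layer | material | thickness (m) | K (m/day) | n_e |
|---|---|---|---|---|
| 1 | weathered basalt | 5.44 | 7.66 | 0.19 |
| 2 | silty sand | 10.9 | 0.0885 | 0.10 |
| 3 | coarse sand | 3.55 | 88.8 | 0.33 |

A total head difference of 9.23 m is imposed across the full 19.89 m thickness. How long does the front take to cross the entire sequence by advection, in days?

44.2

With flow normal to the layers, continuity requires the same specific discharge q through every layer.
Σ(b_i/K_i) = 5.44/7.66 + 10.9/0.0885 + 3.55/88.8 = 123.9 d.
q = Δh / Σ(b_i/K_i) = 9.23 / 123.9 = 0.07449 m/day.
In each layer the seepage velocity is v_i = q/n_i, so the layer transit time is t_i = b_i·n_i / q:
  layer 1 (weathered basalt): t_1 = 5.44 × 0.19 / 0.07449 = 13.88 d
  layer 2 (silty sand): t_2 = 10.9 × 0.10 / 0.07449 = 14.63 d
  layer 3 (coarse sand): t_3 = 3.55 × 0.33 / 0.07449 = 15.73 d
Total t = Σ t_i = 44.24 days.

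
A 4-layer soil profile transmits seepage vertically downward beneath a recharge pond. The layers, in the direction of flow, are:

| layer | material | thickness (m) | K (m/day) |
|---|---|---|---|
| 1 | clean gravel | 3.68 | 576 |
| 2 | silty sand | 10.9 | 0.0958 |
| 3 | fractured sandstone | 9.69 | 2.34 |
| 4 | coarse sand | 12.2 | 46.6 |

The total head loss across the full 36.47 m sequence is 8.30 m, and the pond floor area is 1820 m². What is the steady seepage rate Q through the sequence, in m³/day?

Flow is perpendicular to layering, so the layers act in series and the equivalent K is the thickness-weighted harmonic mean.
Total thickness L = 3.68 + 10.9 + 9.69 + 12.2 = 36.47 m.
Σ(b_i/K_i) = 3.68/576 + 10.9/0.0958 + 9.69/2.34 + 12.2/46.6 = 118.2 d.
K_eq = L / Σ(b_i/K_i) = 36.47 / 118.2 = 0.3086 m/day.
Q = K_eq · A · (Δh/L) = 0.3086 × 1820 × (8.30/36.47) = 127.8 m³/day.

128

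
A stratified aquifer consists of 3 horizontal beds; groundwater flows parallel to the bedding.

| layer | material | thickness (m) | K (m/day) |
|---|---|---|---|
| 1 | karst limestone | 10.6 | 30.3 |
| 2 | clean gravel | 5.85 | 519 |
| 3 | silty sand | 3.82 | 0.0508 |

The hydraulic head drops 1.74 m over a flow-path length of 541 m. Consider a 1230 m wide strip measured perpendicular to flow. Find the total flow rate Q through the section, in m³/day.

13300

Flow is parallel to layering, so each bed carries its own Darcy discharge and the transmissivities add.
Σ(K_i·b_i) = 30.3×10.6 + 519×5.85 + 0.0508×3.82 = 3358 m²/day.
Hydraulic gradient i = Δh / L = 1.74 / 541 = 0.003216.
Q = Σ(K_i·b_i) · W · i = 3358 × 1230 × 0.003216 = 13282 m³/day.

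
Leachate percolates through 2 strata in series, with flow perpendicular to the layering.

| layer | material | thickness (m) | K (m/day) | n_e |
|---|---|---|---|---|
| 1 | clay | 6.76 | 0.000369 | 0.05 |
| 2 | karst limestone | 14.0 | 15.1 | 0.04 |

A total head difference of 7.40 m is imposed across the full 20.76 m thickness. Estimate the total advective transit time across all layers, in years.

With flow normal to the layers, continuity requires the same specific discharge q through every layer.
Σ(b_i/K_i) = 6.76/0.000369 + 14.0/15.1 = 18321 d.
q = Δh / Σ(b_i/K_i) = 7.40 / 18321 = 0.0004039 m/day.
In each layer the seepage velocity is v_i = q/n_i, so the layer transit time is t_i = b_i·n_i / q:
  layer 1 (clay): t_1 = 6.76 × 0.05 / 0.0004039 = 836.8 d
  layer 2 (karst limestone): t_2 = 14.0 × 0.04 / 0.0004039 = 1386 d
Total t = Σ t_i = 2223 days = 6.087 years.

6.09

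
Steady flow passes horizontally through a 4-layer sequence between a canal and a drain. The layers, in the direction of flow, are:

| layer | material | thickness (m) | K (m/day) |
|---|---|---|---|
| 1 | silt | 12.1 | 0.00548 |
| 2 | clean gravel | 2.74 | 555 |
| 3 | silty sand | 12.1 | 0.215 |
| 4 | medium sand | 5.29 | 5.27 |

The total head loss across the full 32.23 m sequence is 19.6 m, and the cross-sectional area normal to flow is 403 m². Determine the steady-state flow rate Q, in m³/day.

Flow is perpendicular to layering, so the layers act in series and the equivalent K is the thickness-weighted harmonic mean.
Total thickness L = 12.1 + 2.74 + 12.1 + 5.29 = 32.23 m.
Σ(b_i/K_i) = 12.1/0.00548 + 2.74/555 + 12.1/0.215 + 5.29/5.27 = 2265 d.
K_eq = L / Σ(b_i/K_i) = 32.23 / 2265 = 0.01423 m/day.
Q = K_eq · A · (Δh/L) = 0.01423 × 403 × (19.6/32.23) = 3.487 m³/day.

3.49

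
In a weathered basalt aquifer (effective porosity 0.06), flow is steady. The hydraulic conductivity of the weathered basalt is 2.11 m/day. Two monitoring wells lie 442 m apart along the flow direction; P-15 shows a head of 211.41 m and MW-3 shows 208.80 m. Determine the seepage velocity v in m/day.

Hydraulic gradient i = (211.41 − 208.80) / 442 = 2.61 / 442 = 0.005905.
Darcy flux q = K · i = 2.110 × 0.005905 = 0.01246 m/day.
Seepage velocity v = q / n_e = 0.01246 / 0.06 = 0.2077 m/day.

0.208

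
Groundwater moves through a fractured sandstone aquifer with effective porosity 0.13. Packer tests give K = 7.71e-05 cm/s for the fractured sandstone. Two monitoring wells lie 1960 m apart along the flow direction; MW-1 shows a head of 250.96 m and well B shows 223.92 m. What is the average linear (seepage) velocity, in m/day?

0.00707

Convert K: 7.71e-05 cm/s × 864 = 0.06661 m/day.
Hydraulic gradient i = (250.96 − 223.92) / 1960 = 27.04 / 1960 = 0.01380.
Darcy flux q = K · i = 0.06661 × 0.01380 = 0.0009190 m/day.
Seepage velocity v = q / n_e = 0.0009190 / 0.13 = 0.007069 m/day.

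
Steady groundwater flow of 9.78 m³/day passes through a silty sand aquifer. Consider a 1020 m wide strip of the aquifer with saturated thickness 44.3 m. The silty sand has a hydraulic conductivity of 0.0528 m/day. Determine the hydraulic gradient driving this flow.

Cross-sectional area A = 1020 × 44.3 = 45186 m².
From Q = K·A·i, i = Q / (K·A) = 9.78 / (0.05280 × 45186) = 0.004099.

0.00410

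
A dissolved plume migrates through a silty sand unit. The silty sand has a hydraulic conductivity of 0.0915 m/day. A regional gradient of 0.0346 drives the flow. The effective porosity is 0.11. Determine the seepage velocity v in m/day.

Hydraulic gradient i = 0.0346.
Darcy flux q = K · i = 0.09150 × 0.03460 = 0.003166 m/day.
Seepage velocity v = q / n_e = 0.003166 / 0.11 = 0.02878 m/day.

0.0288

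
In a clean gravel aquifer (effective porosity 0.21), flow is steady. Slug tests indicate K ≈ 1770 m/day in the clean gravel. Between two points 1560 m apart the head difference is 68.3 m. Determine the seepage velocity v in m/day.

369

Hydraulic gradient i = Δh / L = 68.3 / 1560 = 0.04378.
Darcy flux q = K · i = 1770 × 0.04378 = 77.49 m/day.
Seepage velocity v = q / n_e = 77.49 / 0.21 = 369.0 m/day.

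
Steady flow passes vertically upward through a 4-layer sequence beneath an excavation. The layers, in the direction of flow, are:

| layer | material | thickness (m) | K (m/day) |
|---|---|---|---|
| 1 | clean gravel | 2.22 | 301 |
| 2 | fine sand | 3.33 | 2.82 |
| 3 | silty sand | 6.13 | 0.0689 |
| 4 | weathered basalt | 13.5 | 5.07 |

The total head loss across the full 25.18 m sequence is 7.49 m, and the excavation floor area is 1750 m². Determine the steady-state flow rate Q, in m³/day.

Flow is perpendicular to layering, so the layers act in series and the equivalent K is the thickness-weighted harmonic mean.
Total thickness L = 2.22 + 3.33 + 6.13 + 13.5 = 25.18 m.
Σ(b_i/K_i) = 2.22/301 + 3.33/2.82 + 6.13/0.0689 + 13.5/5.07 = 92.82 d.
K_eq = L / Σ(b_i/K_i) = 25.18 / 92.82 = 0.2713 m/day.
Q = K_eq · A · (Δh/L) = 0.2713 × 1750 × (7.49/25.18) = 141.2 m³/day.

141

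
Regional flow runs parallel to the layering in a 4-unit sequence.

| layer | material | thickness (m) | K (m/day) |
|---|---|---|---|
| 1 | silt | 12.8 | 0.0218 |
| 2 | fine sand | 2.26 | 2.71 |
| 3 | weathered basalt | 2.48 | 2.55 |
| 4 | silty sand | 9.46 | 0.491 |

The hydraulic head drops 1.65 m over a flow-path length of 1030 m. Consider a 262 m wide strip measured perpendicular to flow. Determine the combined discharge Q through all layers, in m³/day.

Flow is parallel to layering, so each bed carries its own Darcy discharge and the transmissivities add.
Σ(K_i·b_i) = 0.0218×12.8 + 2.71×2.26 + 2.55×2.48 + 0.491×9.46 = 17.37 m²/day.
Hydraulic gradient i = Δh / L = 1.65 / 1030 = 0.001602.
Q = Σ(K_i·b_i) · W · i = 17.37 × 262 × 0.001602 = 7.291 m³/day.

7.29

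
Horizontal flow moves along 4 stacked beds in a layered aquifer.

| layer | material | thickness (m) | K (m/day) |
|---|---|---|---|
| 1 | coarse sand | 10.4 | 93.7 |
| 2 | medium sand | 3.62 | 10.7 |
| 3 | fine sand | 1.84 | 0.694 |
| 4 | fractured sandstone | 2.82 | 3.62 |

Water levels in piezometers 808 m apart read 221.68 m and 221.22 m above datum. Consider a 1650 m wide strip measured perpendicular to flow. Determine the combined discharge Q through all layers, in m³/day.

Flow is parallel to layering, so each bed carries its own Darcy discharge and the transmissivities add.
Σ(K_i·b_i) = 93.7×10.4 + 10.7×3.62 + 0.694×1.84 + 3.62×2.82 = 1025 m²/day.
Hydraulic gradient i = (221.68 − 221.22) / 808 = 0.46 / 808 = 0.0005693.
Q = Σ(K_i·b_i) · W · i = 1025 × 1650 × 0.0005693 = 962.6 m³/day.

963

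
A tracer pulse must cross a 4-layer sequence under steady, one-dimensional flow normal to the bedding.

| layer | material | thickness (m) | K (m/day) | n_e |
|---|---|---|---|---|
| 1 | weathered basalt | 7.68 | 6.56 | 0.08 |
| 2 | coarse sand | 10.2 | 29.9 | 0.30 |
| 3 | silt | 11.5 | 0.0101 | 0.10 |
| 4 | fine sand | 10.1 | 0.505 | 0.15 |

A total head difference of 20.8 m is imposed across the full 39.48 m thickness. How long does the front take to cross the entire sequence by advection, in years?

With flow normal to the layers, continuity requires the same specific discharge q through every layer.
Σ(b_i/K_i) = 7.68/6.56 + 10.2/29.9 + 11.5/0.0101 + 10.1/0.505 = 1160 d.
q = Δh / Σ(b_i/K_i) = 20.8 / 1160 = 0.01793 m/day.
In each layer the seepage velocity is v_i = q/n_i, so the layer transit time is t_i = b_i·n_i / q:
  layer 1 (weathered basalt): t_1 = 7.68 × 0.08 / 0.01793 = 34.27 d
  layer 2 (coarse sand): t_2 = 10.2 × 0.30 / 0.01793 = 170.7 d
  layer 3 (silt): t_3 = 11.5 × 0.10 / 0.01793 = 64.14 d
  layer 4 (fine sand): t_4 = 10.1 × 0.15 / 0.01793 = 84.50 d
Total t = Σ t_i = 353.6 days = 0.9681 years.

0.968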